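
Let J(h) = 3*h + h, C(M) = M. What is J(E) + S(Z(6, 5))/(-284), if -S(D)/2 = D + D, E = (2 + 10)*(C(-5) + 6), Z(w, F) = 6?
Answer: 3414/71 ≈ 48.085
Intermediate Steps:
E = 12 (E = (2 + 10)*(-5 + 6) = 12*1 = 12)
J(h) = 4*h
S(D) = -4*D (S(D) = -2*(D + D) = -4*D)
J(E) + S(Z(6, 5))/(-284) = 4*12 + (-4*6)/(-284) = 48 - 1/284*(-24) = 48 + 6/71 = 3414/71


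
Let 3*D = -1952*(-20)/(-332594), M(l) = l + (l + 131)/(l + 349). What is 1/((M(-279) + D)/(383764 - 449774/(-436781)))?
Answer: -2926866065785727730/2144276623799969 ≈ -1365.0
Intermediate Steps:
M(l) = l + (131 + l)/(349 + l)
D = -19520/498891 (D = (-1952*(-20)/(-332594))/3 = (39040*(-1/332594))/3 = (⅓)*(-19520/166297) = -19520/498891 ≈ -0.039127)
1/((M(-279) + D)/(383764 - 449774/(-436781))) = 1/(((131 + (-279)² + 350*(-279))/(349 - 279) - 19520/498891)/(383764 - 449774/(-436781))) = 1/(((131 + 77841 - 97650)/70 - 19520/498891)/(383764 - 449774*(-1/436781))) = 1/(((1/70)*(-19678) - 19520/498891)/(383764 + 449774/436781)) = 1/((-9839/35 - 19520/498891)/(167621273458/436781)) = 1/(-4909271749/17461185*436781/167621273458) = 1/(-2144276623799969/2926866065785727730) = -2926866065785727730/2144276623799969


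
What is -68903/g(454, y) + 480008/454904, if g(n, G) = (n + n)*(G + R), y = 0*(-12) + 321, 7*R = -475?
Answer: 69113949953/91491202288 ≈ 0.75542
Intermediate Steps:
R = -475/7 (R = (⅐)*(-475) = -475/7 ≈ -67.857)
y = 321 (y = 0 + 321 = 321)
g(n, G) = 2*n*(-475/7 + G) (g(n, G) = (n + n)*(G - 475/7) = (2*n)*(-475/7 + G) = 2*n*(-475/7 + G))
-68903/g(454, y) + 480008/454904 = -68903*7/(908*(-475 + 7*321)) + 480008/454904 = -68903*7/(908*(-475 + 2247)) + 480008*(1/454904) = -68903/((2/7)*454*1772) + 60001/56863 = -68903/1608976/7 + 60001/56863 = -68903*7/1608976 + 60001/56863 = -482321/1608976 + 60001/56863 = 69113949953/91491202288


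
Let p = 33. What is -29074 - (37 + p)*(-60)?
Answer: -24874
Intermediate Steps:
-29074 - (37 + p)*(-60) = -29074 - (37 + 33)*(-60) = -29074 - 70*(-60) = -29074 - 1*(-4200) = -29074 + 4200 = -24874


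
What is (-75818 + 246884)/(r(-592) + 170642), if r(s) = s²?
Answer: 28511/86851 ≈ 0.32827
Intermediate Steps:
(-75818 + 246884)/(r(-592) + 170642) = (-75818 + 246884)/((-592)² + 170642) = 171066/(350464 + 170642) = 171066/521106 = 171066*(1/521106) = 28511/86851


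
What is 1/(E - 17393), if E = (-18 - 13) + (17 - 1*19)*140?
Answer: -1/17704 ≈ -5.6484e-5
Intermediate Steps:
E = -311 (E = -31 + (17 - 19)*140 = -31 - 2*140 = -31 - 280 = -311)
1/(E - 17393) = 1/(-311 - 17393) = 1/(-17704) = -1/17704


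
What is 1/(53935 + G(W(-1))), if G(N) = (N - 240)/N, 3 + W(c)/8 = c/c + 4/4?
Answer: 1/53966 ≈ 1.8530e-5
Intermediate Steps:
W(c) = -8 (W(c) = -24 + 8*(c/c + 4/4) = -24 + 8*(1 + 4*(¼)) = -24 + 8*(1 + 1) = -24 + 8*2 = -24 + 16 = -8)
G(N) = (-240 + N)/N
1/(53935 + G(W(-1))) = 1/(53935 + (-240 - 8)/(-8)) = 1/(53935 - ⅛*(-248)) = 1/(53935 + 31) = 1/53966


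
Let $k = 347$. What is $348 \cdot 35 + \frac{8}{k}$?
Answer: $\frac{4226468}{347} \approx 12180.0$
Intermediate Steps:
$348 \cdot 35 + \frac{8}{k} = 348 \cdot 35 + \frac{8}{347} = 12180 + 8 \cdot \frac{1}{347} = 12180 + \frac{8}{347} = \frac{4226468}{347}$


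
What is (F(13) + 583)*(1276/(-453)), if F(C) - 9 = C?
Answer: -771980/453 ≈ -1704.2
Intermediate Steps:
F(C) = 9 + C
(F(13) + 583)*(1276/(-453)) = ((9 + 13) + 583)*(1276/(-453)) = (22 + 583)*(1276*(-1/453)) = 605*(-1276/453) = -771980/453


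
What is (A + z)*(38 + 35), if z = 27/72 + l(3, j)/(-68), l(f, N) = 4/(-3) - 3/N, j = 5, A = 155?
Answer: 23142679/2040 ≈ 11344.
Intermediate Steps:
l(f, N) = -4/3 - 3/N (l(f, N) = 4*(-⅓) - 3/N = -4/3 - 3/N)
z = 823/2040 (z = 27/72 + (-4/3 - 3/5)/(-68) = 27*(1/72) + (-4/3 - 3*⅕)*(-1/68) = 3/8 + (-4/3 - ⅗)*(-1/68) = 3/8 - 29/15*(-1/68) = 3/8 + 29/1020 = 823/2040 ≈ 0.40343)
(A + z)*(38 + 35) = (155 + 823/2040)*(38 + 35) = (317023/2040)*73 = 23142679/2040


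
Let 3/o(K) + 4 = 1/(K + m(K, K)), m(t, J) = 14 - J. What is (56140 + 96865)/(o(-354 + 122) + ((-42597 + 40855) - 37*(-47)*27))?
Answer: 8415275/2486563 ≈ 3.3843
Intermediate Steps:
o(K) = -42/55 (o(K) = 3/(-4 + 1/(K + (14 - K))) = 3/(-4 + 1/14) = 3/(-55/14) = 3*(-14/55) = -42/55)
(56140 + 96865)/(o(-354 + 122) + ((-42597 + 40855) - 37*(-47)*27)) = (56140 + 96865)/(-42/55 + ((-42597 + 40855) - 37*(-47)*27)) = 153005/(-42/55 + (-1742 + 1739*27)) = 153005/(-42/55 + (-1742 + 46953)) = 153005/(-42/55 + 45211) = 153005/(2486563/55) = 153005*(55/2486563) = 8415275/2486563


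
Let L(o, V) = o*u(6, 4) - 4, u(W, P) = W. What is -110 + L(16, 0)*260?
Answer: 23810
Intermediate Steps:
L(o, V) = -4 + 6*o (L(o, V) = o*6 - 4 = 6*o - 4 = -4 + 6*o)
-110 + L(16, 0)*260 = -110 + (-4 + 6*16)*260 = -110 + (-4 + 96)*260 = -110 + 92*260 = -110 + 23920 = 23810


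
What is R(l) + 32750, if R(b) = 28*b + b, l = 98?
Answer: 35592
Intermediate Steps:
R(b) = 29*b
R(l) + 32750 = 29*98 + 32750 = 2842 + 32750 = 35592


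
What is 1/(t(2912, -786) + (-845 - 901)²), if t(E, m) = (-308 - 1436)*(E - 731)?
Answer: -1/755148 ≈ -1.3242e-6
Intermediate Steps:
t(E, m) = 1274864 - 1744*E (t(E, m) = -1744*(-731 + E) = 1274864 - 1744*E)
1/(t(2912, -786) + (-845 - 901)²) = 1/((1274864 - 1744*2912) + (-845 - 901)²) = 1/((1274864 - 5078528) + (-1746)²) = 1/(-3803664 + 3048516) = 1/(-755148) = -1/755148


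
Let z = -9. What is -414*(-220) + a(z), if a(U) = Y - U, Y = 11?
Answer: 91100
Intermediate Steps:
a(U) = 11 - U
-414*(-220) + a(z) = -414*(-220) + (11 - 1*(-9)) = 91080 + (11 + 9) = 91080 + 20 = 91100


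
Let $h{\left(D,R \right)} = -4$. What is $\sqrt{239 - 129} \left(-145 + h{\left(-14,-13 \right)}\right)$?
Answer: $- 149 \sqrt{110} \approx -1562.7$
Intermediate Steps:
$\sqrt{239 - 129} \left(-145 + h{\left(-14,-13 \right)}\right) = \sqrt{239 - 129} \left(-145 - 4\right) = \sqrt{110} \left(-149\right) = - 149 \sqrt{110}$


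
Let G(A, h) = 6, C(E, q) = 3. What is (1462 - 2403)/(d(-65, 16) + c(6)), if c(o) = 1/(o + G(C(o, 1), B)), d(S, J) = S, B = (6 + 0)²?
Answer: 11292/779 ≈ 14.496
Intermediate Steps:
B = 36 (B = 6² = 36)
c(o) = 1/(6 + o) (c(o) = 1/(o + 6) = 1/(6 + o))
(1462 - 2403)/(d(-65, 16) + c(6)) = (1462 - 2403)/(-65 + 1/(6 + 6)) = -941/(-65 + 1/12) = -941/(-779/12) = -941*(-12/779) = 11292/779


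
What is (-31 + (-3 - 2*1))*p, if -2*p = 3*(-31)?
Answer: -1674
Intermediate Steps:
p = 93/2 (p = -3*(-31)/2 = -½*(-93) = 93/2 ≈ 46.500)
(-31 + (-3 - 2*1))*p = (-31 + (-3 - 2*1))*(93/2) = (-31 + (-3 - 2))*(93/2) = (-31 - 5)*(93/2) = -36*93/2 = -1674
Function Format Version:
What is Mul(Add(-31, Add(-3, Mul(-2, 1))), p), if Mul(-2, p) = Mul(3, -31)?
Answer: -1674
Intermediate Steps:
p = Rational(93, 2) (p = Mul(Rational(-1, 2), Mul(3, -31)) = Mul(Rational(-1, 2), -93) = Rational(93, 2) ≈ 46.500)
Mul(Add(-31, Add(-3, Mul(-2, 1))), p) = Mul(Add(-31, Add(-3, Mul(-2, 1))), Rational(93, 2)) = Mul(Add(-31, Add(-3, -2)), Rational(93, 2)) = Mul(Add(-31, -5), Rational(93, 2)) = Mul(-36, Rational(93, 2)) = -1674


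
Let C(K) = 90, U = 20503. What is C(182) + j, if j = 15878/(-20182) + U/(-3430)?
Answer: 411566451/4944590 ≈ 83.236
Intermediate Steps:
j = -33446649/4944590 (j = 15878/(-20182) + 20503/(-3430) = 15878*(-1/20182) + 20503*(-1/3430) = -7939/10091 - 2929/490 = -33446649/4944590 ≈ -6.7643)
C(182) + j = 90 - 33446649/4944590 = 411566451/4944590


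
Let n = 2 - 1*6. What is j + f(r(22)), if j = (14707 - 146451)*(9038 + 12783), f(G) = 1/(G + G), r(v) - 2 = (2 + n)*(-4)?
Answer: -57495716479/20 ≈ -2.8748e+9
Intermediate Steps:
n = -4 (n = 2 - 6 = -4)
r(v) = 10 (r(v) = 2 + (2 - 4)*(-4) = 2 - 2*(-4) = 2 + 8 = 10)
f(G) = 1/(2*G)
j = -2874785824 (j = -131744*21821 = -2874785824)
j + f(r(22)) = -2874785824 + (1/2)/10 = -2874785824 + (1/2)*(1/10) = -2874785824 + 1/20 = -57495716479/20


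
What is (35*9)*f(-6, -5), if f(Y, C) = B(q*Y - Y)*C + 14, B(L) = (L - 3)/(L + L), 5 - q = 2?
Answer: 27405/8 ≈ 3425.6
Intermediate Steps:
q = 3 (q = 5 - 1*2 = 5 - 2 = 3)
B(L) = (-3 + L)/(2*L) (B(L) = (-3 + L)/((2*L)) = (-3 + L)*(1/(2*L)) = (-3 + L)/(2*L))
f(Y, C) = 14 + C*(-3 + 2*Y)/(4*Y) (f(Y, C) = ((-3 + (3*Y - Y))/(2*(3*Y - Y)))*C + 14 = ((-3 + 2*Y)/(2*((2*Y))))*C + 14 = ((1/(2*Y))*(-3 + 2*Y)/2)*C + 14 = ((-3 + 2*Y)/(4*Y))*C + 14 = C*(-3 + 2*Y)/(4*Y) + 14 = 14 + C*(-3 + 2*Y)/(4*Y))
(35*9)*f(-6, -5) = (35*9)*(14 + (1/2)*(-5) - 3/4*(-5)/(-6)) = 315*(14 - 5/2 - 3/4*(-5)*(-1/6)) = 315*(14 - 5/2 - 5/8) = 315*(87/8) = 27405/8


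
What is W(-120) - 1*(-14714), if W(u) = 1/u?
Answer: 1765679/120 ≈ 14714.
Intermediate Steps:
W(-120) - 1*(-14714) = 1/(-120) - 1*(-14714) = -1/120 + 14714 = 1765679/120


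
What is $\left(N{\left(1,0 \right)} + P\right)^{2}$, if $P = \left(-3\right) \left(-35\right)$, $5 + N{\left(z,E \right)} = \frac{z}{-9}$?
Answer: $\frac{808201}{81} \approx 9977.8$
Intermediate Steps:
$N{\left(z,E \right)} = -5 - \frac{z}{9}$ ($N{\left(z,E \right)} = -5 + \frac{z}{-9} = -5 + z \left(- \frac{1}{9}\right) = -5 - \frac{z}{9}$)
$P = 105$
$\left(N{\left(1,0 \right)} + P\right)^{2} = \left(\left(-5 - \frac{1}{9}\right) + 105\right)^{2} = \left(- \frac{46}{9} + 105\right)^{2} = \left(\frac{899}{9}\right)^{2} = \frac{808201}{81}$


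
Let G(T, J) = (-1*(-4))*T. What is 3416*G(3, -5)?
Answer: 40992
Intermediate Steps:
G(T, J) = 4*T
3416*G(3, -5) = 3416*(4*3) = 3416*12 = 40992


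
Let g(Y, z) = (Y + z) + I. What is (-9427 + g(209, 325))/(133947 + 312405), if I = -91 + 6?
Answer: -4489/223176 ≈ -0.020114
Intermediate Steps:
I = -85
g(Y, z) = -85 + Y + z (g(Y, z) = (Y + z) - 85 = -85 + Y + z)
(-9427 + g(209, 325))/(133947 + 312405) = (-9427 + (-85 + 209 + 325))/(133947 + 312405) = (-9427 + 449)/446352 = -8978*1/446352 = -4489/223176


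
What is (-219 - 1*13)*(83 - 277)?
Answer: 45008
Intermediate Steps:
(-219 - 1*13)*(83 - 277) = (-219 - 13)*(-194) = -232*(-194) = 45008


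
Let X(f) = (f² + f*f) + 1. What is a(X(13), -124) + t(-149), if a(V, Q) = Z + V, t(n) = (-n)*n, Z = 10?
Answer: -21852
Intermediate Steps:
t(n) = -n²
X(f) = 1 + 2*f² (X(f) = (f² + f²) + 1 = 2*f² + 1 = 1 + 2*f²)
a(V, Q) = 10 + V
a(X(13), -124) + t(-149) = (10 + (1 + 2*13²)) - 1*(-149)² = (10 + (1 + 2*169)) - 1*22201 = (10 + (1 + 338)) - 22201 = (10 + 339) - 22201 = 349 - 22201 = -21852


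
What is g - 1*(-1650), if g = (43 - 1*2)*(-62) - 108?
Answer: -1000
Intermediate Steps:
g = -2650 (g = (43 - 2)*(-62) - 108 = 41*(-62) - 108 = -2542 - 108 = -2650)
g - 1*(-1650) = -2650 - 1*(-1650) = -2650 + 1650 = -1000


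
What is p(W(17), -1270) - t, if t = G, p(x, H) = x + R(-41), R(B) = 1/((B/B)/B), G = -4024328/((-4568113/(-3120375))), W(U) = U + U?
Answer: 1141580046019/415283 ≈ 2.7489e+6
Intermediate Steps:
W(U) = 2*U
G = -1141582953000/415283 (G = -4024328/((-4568113*(-1/3120375))) = -4024328/4568113/3120375 = -4024328*3120375/4568113 = -1141582953000/415283 ≈ -2.7489e+6)
R(B) = B (R(B) = 1/(1/B) = B)
p(x, H) = -41 + x (p(x, H) = x - 41 = -41 + x)
t = -1141582953000/415283 ≈ -2.7489e+6
p(W(17), -1270) - t = (-41 + 2*17) - 1*(-1141582953000/415283) = (-41 + 34) + 1141582953000/415283 = -7 + 1141582953000/415283 = 1141580046019/415283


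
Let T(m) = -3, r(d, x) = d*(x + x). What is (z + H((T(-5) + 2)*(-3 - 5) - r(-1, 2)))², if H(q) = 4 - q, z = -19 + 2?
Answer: 625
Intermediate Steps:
r(d, x) = 2*d*x (r(d, x) = d*(2*x) = 2*d*x)
z = -17
(z + H((T(-5) + 2)*(-3 - 5) - r(-1, 2)))² = (-17 + (4 - ((-3 + 2)*(-3 - 5) - 2*(-1)*2)))² = (-17 + (4 - (-1*(-8) - 1*(-4))))² = (-17 + (4 - (8 + 4)))² = (-17 + (4 - 1*12))² = (-17 + (4 - 12))² = (-17 - 8)² = (-25)² = 625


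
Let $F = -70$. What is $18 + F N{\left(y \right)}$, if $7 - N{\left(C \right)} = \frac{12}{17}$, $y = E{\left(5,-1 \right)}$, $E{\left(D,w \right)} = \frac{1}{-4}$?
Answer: $- \frac{7184}{17} \approx -422.59$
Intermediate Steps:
$E{\left(D,w \right)} = - \frac{1}{4}$
$y = - \frac{1}{4} \approx -0.25$
$N{\left(C \right)} = \frac{107}{17}$ ($N{\left(C \right)} = 7 - \frac{12}{17} = \frac{107}{17}$)
$18 + F N{\left(y \right)} = 18 - \frac{7490}{17} = - \frac{7184}{17}$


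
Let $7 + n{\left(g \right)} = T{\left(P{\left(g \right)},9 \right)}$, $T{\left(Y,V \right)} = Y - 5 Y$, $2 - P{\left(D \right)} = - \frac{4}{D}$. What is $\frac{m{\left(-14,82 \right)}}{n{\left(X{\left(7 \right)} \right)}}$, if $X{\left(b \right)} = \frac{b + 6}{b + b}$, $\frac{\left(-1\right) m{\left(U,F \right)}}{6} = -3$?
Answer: $- \frac{234}{419} \approx -0.55847$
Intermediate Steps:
$P{\left(D \right)} = 2 + \frac{4}{D}$ ($P{\left(D \right)} = 2 - - \frac{4}{D} = 2 + \frac{4}{D}$)
$m{\left(U,F \right)} = 18$ ($m{\left(U,F \right)} = \left(-6\right) \left(-3\right) = 18$)
$X{\left(b \right)} = \frac{6 + b}{2 b}$
$T{\left(Y,V \right)} = - 4 Y$
$n{\left(g \right)} = -15 - \frac{16}{g}$ ($n{\left(g \right)} = -7 - 4 \left(2 + \frac{4}{g}\right) = -7 - \left(8 + \frac{16}{g}\right) = -15 - \frac{16}{g}$)
$\frac{m{\left(-14,82 \right)}}{n{\left(X{\left(7 \right)} \right)}} = \frac{18}{-15 - \frac{16}{\frac{1}{2} \cdot \frac{1}{7} \left(6 + 7\right)}} = \frac{18}{-15 - \frac{16}{\frac{1}{2} \cdot \frac{1}{7} \cdot 13}} = \frac{18}{-15 - \frac{16}{\frac{13}{14}}} = \frac{18}{-15 - \frac{224}{13}} = \frac{18}{- \frac{419}{13}} = 18 \left(- \frac{13}{419}\right) = - \frac{234}{419}$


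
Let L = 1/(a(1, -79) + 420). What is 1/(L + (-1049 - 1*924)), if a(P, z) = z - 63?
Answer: -278/548493 ≈ -0.00050684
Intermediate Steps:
a(P, z) = -63 + z
L = 1/278 (L = 1/((-63 - 79) + 420) = 1/(-142 + 420) = 1/278 ≈ 0.0035971)
1/(L + (-1049 - 1*924)) = 1/(1/278 + (-1049 - 1*924)) = 1/(1/278 + (-1049 - 924)) = 1/(1/278 - 1973) = 1/(-548493/278) = -278/548493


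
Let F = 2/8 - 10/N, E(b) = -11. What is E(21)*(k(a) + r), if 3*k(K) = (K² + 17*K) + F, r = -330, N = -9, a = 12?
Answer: 253693/108 ≈ 2349.0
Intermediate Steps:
F = 49/36 (F = 2/8 - 10/(-9) = 2*(⅛) - 10*(-⅑) = ¼ + 10/9 = 49/36 ≈ 1.3611)
k(K) = 49/108 + K²/3 + 17*K/3 (k(K) = ((K² + 17*K) + 49/36)/3 = (49/36 + K² + 17*K)/3 = 49/108 + K²/3 + 17*K/3)
E(21)*(k(a) + r) = -11*((49/108 + (⅓)*12² + (17/3)*12) - 330) = -11*((49/108 + (⅓)*144 + 68) - 330) = -11*((49/108 + 48 + 68) - 330) = -11*(12577/108 - 330) = -11*(-23063/108) = 253693/108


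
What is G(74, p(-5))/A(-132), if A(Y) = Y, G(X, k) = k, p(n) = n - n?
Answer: 0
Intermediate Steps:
p(n) = 0
G(74, p(-5))/A(-132) = 0/(-132) = 0*(-1/132) = 0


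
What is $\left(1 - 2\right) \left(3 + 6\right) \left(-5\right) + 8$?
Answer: $53$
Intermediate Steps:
$\left(1 - 2\right) \left(3 + 6\right) \left(-5\right) + 8 = \left(1 - 2\right) 9 \left(-5\right) + 8 = \left(-1\right) 9 \left(-5\right) + 8 = \left(-9\right) \left(-5\right) + 8 = 45 + 8 = 53$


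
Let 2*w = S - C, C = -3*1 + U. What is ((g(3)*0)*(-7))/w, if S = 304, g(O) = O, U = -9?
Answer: 0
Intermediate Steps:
C = -12 (C = -3*1 - 9 = -3 - 9 = -12)
w = 158 (w = (304 - 1*(-12))/2 = (304 + 12)/2 = (½)*316 = 158)
((g(3)*0)*(-7))/w = ((3*0)*(-7))/158 = (0*(-7))*(1/158) = 0*(1/158) = 0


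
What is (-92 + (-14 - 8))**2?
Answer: 12996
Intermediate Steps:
(-92 + (-14 - 8))**2 = (-92 - 22)**2 = (-114)**2 = 12996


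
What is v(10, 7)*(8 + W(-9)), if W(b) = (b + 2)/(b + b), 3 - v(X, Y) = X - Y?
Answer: 0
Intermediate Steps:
v(X, Y) = 3 + Y - X (v(X, Y) = 3 - (X - Y) = 3 + (Y - X) = 3 + Y - X)
W(b) = (2 + b)/(2*b) (W(b) = (2 + b)/((2*b)) = (2 + b)*(1/(2*b)) = (2 + b)/(2*b))
v(10, 7)*(8 + W(-9)) = (3 + 7 - 1*10)*(8 + (1/2)*(2 - 9)/(-9)) = (3 + 7 - 10)*(8 + (1/2)*(-1/9)*(-7)) = 0*(8 + 7/18) = 0*(151/18) = 0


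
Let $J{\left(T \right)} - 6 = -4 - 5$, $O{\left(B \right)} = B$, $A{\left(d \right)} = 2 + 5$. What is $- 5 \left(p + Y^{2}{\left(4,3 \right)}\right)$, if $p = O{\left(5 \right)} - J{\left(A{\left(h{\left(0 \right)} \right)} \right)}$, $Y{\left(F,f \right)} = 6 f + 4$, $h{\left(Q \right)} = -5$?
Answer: $-2460$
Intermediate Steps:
$A{\left(d \right)} = 7$
$Y{\left(F,f \right)} = 4 + 6 f$
$J{\left(T \right)} = -3$ ($J{\left(T \right)} = 6 - 9 = -3$)
$p = 8$ ($p = 5 - -3 = 5 + 3 = 8$)
$- 5 \left(p + Y^{2}{\left(4,3 \right)}\right) = - 5 \left(8 + \left(4 + 6 \cdot 3\right)^{2}\right) = - 5 \left(8 + \left(4 + 18\right)^{2}\right) = - 5 \left(8 + 22^{2}\right) = - 5 \left(8 + 484\right) = \left(-5\right) 492 = -2460$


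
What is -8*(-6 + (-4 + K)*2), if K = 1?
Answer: 96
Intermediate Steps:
-8*(-6 + (-4 + K)*2) = -8*(-6 + (-4 + 1)*2) = -8*(-6 - 3*2) = -8*(-6 - 6) = -8*(-12) = 96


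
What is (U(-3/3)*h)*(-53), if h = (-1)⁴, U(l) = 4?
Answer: -212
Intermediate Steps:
h = 1
(U(-3/3)*h)*(-53) = (4*1)*(-53) = 4*(-53) = -212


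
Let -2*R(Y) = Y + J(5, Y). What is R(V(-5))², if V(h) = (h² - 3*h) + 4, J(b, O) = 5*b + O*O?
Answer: 4020025/4 ≈ 1.0050e+6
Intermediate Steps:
J(b, O) = O² + 5*b (J(b, O) = 5*b + O² = O² + 5*b)
V(h) = 4 + h² - 3*h
R(Y) = -25/2 - Y/2 - Y²/2 (R(Y) = -(Y + (Y² + 5*5))/2 = -(Y + (Y² + 25))/2 = -(Y + (25 + Y²))/2 = -(25 + Y + Y²)/2 = -25/2 - Y/2 - Y²/2)
R(V(-5))² = (-25/2 - (4 + (-5)² - 3*(-5))/2 - (4 + (-5)² - 3*(-5))²/2)² = (-25/2 - (4 + 25 + 15)/2 - (4 + 25 + 15)²/2)² = (-25/2 - ½*44 - ½*44²)² = (-25/2 - 22 - ½*1936)² = (-25/2 - 22 - 968)² = (-2005/2)² = 4020025/4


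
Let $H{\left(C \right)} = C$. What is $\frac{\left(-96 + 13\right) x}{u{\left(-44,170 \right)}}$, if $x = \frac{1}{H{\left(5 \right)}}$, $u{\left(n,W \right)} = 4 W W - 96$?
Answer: $- \frac{83}{577520} \approx -0.00014372$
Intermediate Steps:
$u{\left(n,W \right)} = -96 + 4 W^{2}$ ($u{\left(n,W \right)} = 4 W^{2} - 96 = -96 + 4 W^{2}$)
$x = \frac{1}{5} \approx 0.2$
$\frac{\left(-96 + 13\right) x}{u{\left(-44,170 \right)}} = \frac{\left(-96 + 13\right) \frac{1}{5}}{-96 + 4 \cdot 170^{2}} = \frac{\left(-83\right) \frac{1}{5}}{-96 + 4 \cdot 28900} = - \frac{83}{5 \left(-96 + 115600\right)} = - \frac{83}{5 \cdot 115504} = \left(- \frac{83}{5}\right) \frac{1}{115504} = - \frac{83}{577520}$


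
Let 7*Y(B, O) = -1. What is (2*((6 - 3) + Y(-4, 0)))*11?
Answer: 440/7 ≈ 62.857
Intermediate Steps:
Y(B, O) = -⅐ (Y(B, O) = (⅐)*(-1) = -⅐)
(2*((6 - 3) + Y(-4, 0)))*11 = (2*((6 - 3) - ⅐))*11 = (2*(3 - ⅐))*11 = (2*(20/7))*11 = (40/7)*11 = 440/7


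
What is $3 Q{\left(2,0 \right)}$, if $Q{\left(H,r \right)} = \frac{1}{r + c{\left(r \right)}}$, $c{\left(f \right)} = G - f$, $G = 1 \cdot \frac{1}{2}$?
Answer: $6$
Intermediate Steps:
$G = \frac{1}{2}$ ($G = 1 \cdot \frac{1}{2} = \frac{1}{2} \approx 0.5$)
$c{\left(f \right)} = \frac{1}{2} - f$
$Q{\left(H,r \right)} = 2$ ($Q{\left(H,r \right)} = \frac{1}{r - \left(- \frac{1}{2} + r\right)} = \frac{1}{\frac{1}{2}} = 2$)
$3 Q{\left(2,0 \right)} = 3 \cdot 2 = 6$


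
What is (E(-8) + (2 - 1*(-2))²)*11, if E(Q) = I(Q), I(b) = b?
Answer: 88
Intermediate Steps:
E(Q) = Q
(E(-8) + (2 - 1*(-2))²)*11 = (-8 + (2 - 1*(-2))²)*11 = (-8 + (2 + 2)²)*11 = (-8 + 4²)*11 = (-8 + 16)*11 = 8*11 = 88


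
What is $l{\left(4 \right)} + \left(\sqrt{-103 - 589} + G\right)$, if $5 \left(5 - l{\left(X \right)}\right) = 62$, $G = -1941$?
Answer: $- \frac{9742}{5} + 2 i \sqrt{173} \approx -1948.4 + 26.306 i$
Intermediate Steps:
$l{\left(X \right)} = - \frac{37}{5}$ ($l{\left(X \right)} = 5 - \frac{62}{5} = - \frac{37}{5}$)
$l{\left(4 \right)} + \left(\sqrt{-103 - 589} + G\right) = - \frac{37}{5} - \left(1941 - \sqrt{-103 - 589}\right) = - \frac{37}{5} - \left(1941 - \sqrt{-692}\right) = - \frac{37}{5} - \left(1941 - 2 i \sqrt{173}\right) = - \frac{9742}{5} + 2 i \sqrt{173}$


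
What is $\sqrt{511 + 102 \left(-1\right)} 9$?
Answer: $9 \sqrt{409} \approx 182.01$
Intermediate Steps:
$\sqrt{511 + 102 \left(-1\right)} 9 = \sqrt{511 - 102} \cdot 9 = \sqrt{409} \cdot 9 = 9 \sqrt{409}$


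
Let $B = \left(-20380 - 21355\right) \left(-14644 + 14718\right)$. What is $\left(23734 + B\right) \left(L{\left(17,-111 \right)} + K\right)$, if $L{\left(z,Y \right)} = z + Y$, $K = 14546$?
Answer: $-44290408512$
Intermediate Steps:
$B = -3088390$ ($B = \left(-41735\right) 74 = -3088390$)
$L{\left(z,Y \right)} = Y + z$
$\left(23734 + B\right) \left(L{\left(17,-111 \right)} + K\right) = \left(23734 - 3088390\right) \left(\left(-111 + 17\right) + 14546\right) = - 3064656 \left(-94 + 14546\right) = \left(-3064656\right) 14452 = -44290408512$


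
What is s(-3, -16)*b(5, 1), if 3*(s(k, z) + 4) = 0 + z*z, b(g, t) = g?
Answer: 1220/3 ≈ 406.67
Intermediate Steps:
s(k, z) = -4 + z²/3 (s(k, z) = -4 + (0 + z*z)/3 = -4 + (0 + z²)/3 = -4 + z²/3)
s(-3, -16)*b(5, 1) = (-4 + (⅓)*(-16)²)*5 = (-4 + (⅓)*256)*5 = (-4 + 256/3)*5 = (244/3)*5 = 1220/3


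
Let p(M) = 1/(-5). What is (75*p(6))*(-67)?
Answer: 1005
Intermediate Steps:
p(M) = -⅕
(75*p(6))*(-67) = (75*(-⅕))*(-67) = -15*(-67) = 1005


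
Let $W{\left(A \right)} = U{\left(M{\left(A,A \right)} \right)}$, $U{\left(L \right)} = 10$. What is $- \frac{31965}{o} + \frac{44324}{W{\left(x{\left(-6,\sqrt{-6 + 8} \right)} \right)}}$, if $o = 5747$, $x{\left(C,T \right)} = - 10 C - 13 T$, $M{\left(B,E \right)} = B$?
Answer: $\frac{127205189}{28735} \approx 4426.8$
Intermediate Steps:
$x{\left(C,T \right)} = - 13 T - 10 C$
$W{\left(A \right)} = 10$
$- \frac{31965}{o} + \frac{44324}{W{\left(x{\left(-6,\sqrt{-6 + 8} \right)} \right)}} = - \frac{31965}{5747} + \frac{44324}{10} = \left(-31965\right) \frac{1}{5747} + 44324 \cdot \frac{1}{10} = - \frac{31965}{5747} + \frac{22162}{5} = \frac{127205189}{28735}$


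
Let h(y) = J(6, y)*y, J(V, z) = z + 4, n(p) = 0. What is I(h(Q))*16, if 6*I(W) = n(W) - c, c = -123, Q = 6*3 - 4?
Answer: 328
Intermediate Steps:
Q = 14 (Q = 18 - 4 = 14)
J(V, z) = 4 + z
h(y) = y*(4 + y) (h(y) = (4 + y)*y = y*(4 + y))
I(W) = 41/2 (I(W) = (0 - 1*(-123))/6 = (0 + 123)/6 = (⅙)*123 = 41/2)
I(h(Q))*16 = (41/2)*16 = 328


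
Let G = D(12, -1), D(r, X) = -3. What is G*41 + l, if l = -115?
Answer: -238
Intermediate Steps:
G = -3
G*41 + l = -3*41 - 115 = -123 - 115 = -238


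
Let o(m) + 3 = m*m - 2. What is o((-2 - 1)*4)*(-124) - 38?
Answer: -17274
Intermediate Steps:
o(m) = -5 + m**2 (o(m) = -3 + (m*m - 2) = -3 + (m**2 - 2) = -3 + (-2 + m**2) = -5 + m**2)
o((-2 - 1)*4)*(-124) - 38 = (-5 + ((-2 - 1)*4)**2)*(-124) - 38 = (-5 + (-3*4)**2)*(-124) - 38 = (-5 + (-12)**2)*(-124) - 38 = (-5 + 144)*(-124) - 38 = 139*(-124) - 38 = -17236 - 38 = -17274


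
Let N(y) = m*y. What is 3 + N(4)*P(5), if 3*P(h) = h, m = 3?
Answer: 23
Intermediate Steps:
N(y) = 3*y
P(h) = h/3
3 + N(4)*P(5) = 3 + (3*4)*((⅓)*5) = 3 + 12*(5/3) = 3 + 20 = 23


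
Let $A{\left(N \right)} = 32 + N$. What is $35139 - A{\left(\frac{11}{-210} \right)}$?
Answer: $\frac{7372481}{210} \approx 35107.0$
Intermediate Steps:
$35139 - A{\left(\frac{11}{-210} \right)} = 35139 - \left(32 + \frac{11}{-210}\right) = 35139 - \left(32 + 11 \left(- \frac{1}{210}\right)\right) = 35139 - \left(32 - \frac{11}{210}\right) = 35139 - \frac{6709}{210} = \frac{7372481}{210}$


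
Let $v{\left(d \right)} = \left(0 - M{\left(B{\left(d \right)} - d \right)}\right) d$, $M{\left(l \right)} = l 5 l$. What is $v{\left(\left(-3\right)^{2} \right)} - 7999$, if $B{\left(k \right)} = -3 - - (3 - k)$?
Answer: $-22579$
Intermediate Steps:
$B{\left(k \right)} = - k$ ($B{\left(k \right)} = -3 - \left(-3 + k\right) = - k$)
$M{\left(l \right)} = 5 l^{2}$ ($M{\left(l \right)} = 5 l l = 5 l^{2}$)
$v{\left(d \right)} = - 20 d^{3}$ ($v{\left(d \right)} = \left(0 - 5 \left(- d - d\right)^{2}\right) d = \left(0 - 5 \left(- 2 d\right)^{2}\right) d = \left(0 - 5 \cdot 4 d^{2}\right) d = \left(0 - 20 d^{2}\right) d = - 20 d^{2} d = - 20 d^{3}$)
$v{\left(\left(-3\right)^{2} \right)} - 7999 = - 20 \left(\left(-3\right)^{2}\right)^{3} - 7999 = - 20 \cdot 9^{3} - 7999 = \left(-20\right) 729 - 7999 = -14580 - 7999 = -22579$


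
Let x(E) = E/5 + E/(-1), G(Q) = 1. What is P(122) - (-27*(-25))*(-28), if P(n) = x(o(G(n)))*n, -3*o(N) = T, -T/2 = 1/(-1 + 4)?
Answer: 849524/45 ≈ 18878.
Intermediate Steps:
T = -⅔ (T = -2/(-1 + 4) = -2/3 = -2*⅓ = -⅔ ≈ -0.66667)
o(N) = 2/9 (o(N) = -⅓*(-⅔) = 2/9)
x(E) = -4*E/5 (x(E) = E*(⅕) + E*(-1) = E/5 - E = -4*E/5)
P(n) = -8*n/45 (P(n) = (-⅘*2/9)*n = -8*n/45)
P(122) - (-27*(-25))*(-28) = -8/45*122 - (-27*(-25))*(-28) = -976/45 - 675*(-28) = -976/45 - 1*(-18900) = -976/45 + 18900 = 849524/45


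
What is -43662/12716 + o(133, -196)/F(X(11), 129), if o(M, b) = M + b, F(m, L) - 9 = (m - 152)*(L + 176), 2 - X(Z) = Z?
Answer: -31512183/9180952 ≈ -3.4323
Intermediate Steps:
X(Z) = 2 - Z
F(m, L) = 9 + (-152 + m)*(176 + L) (F(m, L) = 9 + (m - 152)*(L + 176) = 9 + (-152 + m)*(176 + L))
-43662/12716 + o(133, -196)/F(X(11), 129) = -43662/12716 + (133 - 196)/(-26743 - 152*129 + 176*(2 - 1*11) + 129*(2 - 1*11)) = -43662*1/12716 - 63/(-26743 - 19608 + 176*(2 - 11) + 129*(2 - 11)) = -21831/6358 - 63/(-26743 - 19608 + 176*(-9) + 129*(-9)) = -21831/6358 - 63/(-26743 - 19608 - 1584 - 1161) = -21831/6358 - 63/(-49096) = -21831/6358 - 63*(-1/49096) = -21831/6358 + 63/49096 = -31512183/9180952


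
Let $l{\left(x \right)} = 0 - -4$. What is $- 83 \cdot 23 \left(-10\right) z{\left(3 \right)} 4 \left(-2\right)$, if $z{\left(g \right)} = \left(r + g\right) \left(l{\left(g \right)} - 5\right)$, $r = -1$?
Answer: $305440$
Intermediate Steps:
$l{\left(x \right)} = 4$ ($l{\left(x \right)} = 0 + 4 = 4$)
$z{\left(g \right)} = 1 - g$ ($z{\left(g \right)} = \left(-1 + g\right) \left(4 - 5\right) = \left(-1 + g\right) \left(-1\right) = 1 - g$)
$- 83 \cdot 23 \left(-10\right) z{\left(3 \right)} 4 \left(-2\right) = - 83 \cdot 23 \left(-10\right) \left(1 - 3\right) 4 \left(-2\right) = - 83 \left(- 230 \left(1 - 3\right) 4 \left(-2\right)\right) = - 83 \left(- 230 \left(-2\right) 4 \left(-2\right)\right) = - 83 \left(- 230 \left(\left(-8\right) \left(-2\right)\right)\right) = - 83 \left(\left(-230\right) 16\right) = \left(-83\right) \left(-3680\right) = 305440$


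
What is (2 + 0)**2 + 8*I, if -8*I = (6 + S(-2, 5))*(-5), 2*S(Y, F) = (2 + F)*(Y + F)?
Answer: 173/2 ≈ 86.500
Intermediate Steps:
S(Y, F) = (2 + F)*(F + Y)/2 (S(Y, F) = ((2 + F)*(Y + F))/2 = ((2 + F)*(F + Y))/2 = (2 + F)*(F + Y)/2)
I = 165/16 (I = -(6 + (5 - 2 + (1/2)*5**2 + (1/2)*5*(-2)))*(-5)/8 = -(6 + (5 - 2 + (1/2)*25 - 5))*(-5)/8 = -(6 + (5 - 2 + 25/2 - 5))*(-5)/8 = -(6 + 21/2)*(-5)/8 = -33*(-5)/16 = -1/8*(-165/2) = 165/16 ≈ 10.313)
(2 + 0)**2 + 8*I = (2 + 0)**2 + 8*(165/16) = 2**2 + 165/2 = 4 + 165/2 = 173/2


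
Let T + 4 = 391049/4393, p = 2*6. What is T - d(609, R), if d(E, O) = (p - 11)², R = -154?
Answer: 369084/4393 ≈ 84.016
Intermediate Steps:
p = 12
d(E, O) = 1 (d(E, O) = (12 - 11)² = 1² = 1)
T = 373477/4393 (T = -4 + 391049/4393 = 373477/4393 ≈ 85.016)
T - d(609, R) = 373477/4393 - 1*1 = 373477/4393 - 1 = 369084/4393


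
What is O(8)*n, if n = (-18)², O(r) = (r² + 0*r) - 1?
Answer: 20412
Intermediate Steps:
O(r) = -1 + r² (O(r) = (r² + 0) - 1 = r² - 1 = -1 + r²)
n = 324
O(8)*n = (-1 + 8²)*324 = (-1 + 64)*324 = 63*324 = 20412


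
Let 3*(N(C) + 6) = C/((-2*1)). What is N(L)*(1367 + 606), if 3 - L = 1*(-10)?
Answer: -96677/6 ≈ -16113.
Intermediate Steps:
L = 13 (L = 3 - (-10) = 3 - 1*(-10) = 3 + 10 = 13)
N(C) = -6 - C/6 (N(C) = -6 + (C/((-2*1)))/3 = -6 + (C/(-2))/3 = -6 + (C*(-½))/3 = -6 + (-C/2)/3 = -6 - C/6)
N(L)*(1367 + 606) = (-6 - ⅙*13)*(1367 + 606) = (-6 - 13/6)*1973 = -49/6*1973 = -96677/6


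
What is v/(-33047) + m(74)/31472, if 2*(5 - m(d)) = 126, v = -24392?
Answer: 54696307/74289656 ≈ 0.73626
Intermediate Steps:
m(d) = -58 (m(d) = 5 - 1/2*126 = 5 - 63 = -58)
v/(-33047) + m(74)/31472 = -24392/(-33047) - 58/31472 = -24392*(-1/33047) - 58*1/31472 = 24392/33047 - 29/15736 = 54696307/74289656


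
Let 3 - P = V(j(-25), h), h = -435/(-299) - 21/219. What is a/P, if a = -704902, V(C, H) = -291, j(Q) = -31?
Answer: -352451/147 ≈ -2397.6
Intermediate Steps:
h = 29662/21827 (h = -435*(-1/299) - 21*1/219 = 435/299 - 7/73 = 29662/21827 ≈ 1.3590)
P = 294 (P = 3 - 1*(-291) = 3 + 291 = 294)
a/P = -704902/294 = -704902*1/294 = -352451/147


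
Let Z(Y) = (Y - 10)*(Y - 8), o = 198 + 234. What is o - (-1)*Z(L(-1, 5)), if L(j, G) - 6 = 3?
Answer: 431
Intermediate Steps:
L(j, G) = 9 (L(j, G) = 6 + 3 = 9)
o = 432
Z(Y) = (-10 + Y)*(-8 + Y)
o - (-1)*Z(L(-1, 5)) = 432 - (-1)*(80 + 9**2 - 18*9) = 432 - (-1)*(80 + 81 - 162) = 432 - (-1)*(-1) = 432 - 1*1 = 432 - 1 = 431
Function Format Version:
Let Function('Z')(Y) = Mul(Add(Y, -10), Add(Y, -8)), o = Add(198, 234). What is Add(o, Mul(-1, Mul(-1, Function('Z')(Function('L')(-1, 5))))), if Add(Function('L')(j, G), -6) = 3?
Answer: 431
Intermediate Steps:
Function('L')(j, G) = 9 (Function('L')(j, G) = Add(6, 3) = 9)
o = 432
Function('Z')(Y) = Mul(Add(-10, Y), Add(-8, Y))
Add(o, Mul(-1, Mul(-1, Function('Z')(Function('L')(-1, 5))))) = Add(432, Mul(-1, Mul(-1, Add(80, Pow(9, 2), Mul(-18, 9))))) = Add(432, Mul(-1, Mul(-1, Add(80, 81, -162)))) = Add(432, Mul(-1, Mul(-1, -1))) = Add(432, Mul(-1, 1)) = Add(432, -1) = 431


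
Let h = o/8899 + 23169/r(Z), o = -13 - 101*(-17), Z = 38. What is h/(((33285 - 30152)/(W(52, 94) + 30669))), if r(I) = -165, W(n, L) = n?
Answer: -17425473457/12672985 ≈ -1375.0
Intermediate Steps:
o = 1704 (o = -13 + 1717 = 1704)
h = -567217/4045 (h = 1704/8899 + 23169/(-165) = 1704*(1/8899) + 23169*(-1/165) = 1704/8899 - 7723/55 = -567217/4045 ≈ -140.23)
h/(((33285 - 30152)/(W(52, 94) + 30669))) = -567217*(52 + 30669)/(33285 - 30152)/4045 = -567217/(4045*(3133/30721)) = -567217/(4045*(3133*(1/30721))) = -567217/(4045*3133/30721) = -567217/4045*30721/3133 = -17425473457/12672985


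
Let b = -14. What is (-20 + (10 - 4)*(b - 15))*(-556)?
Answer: 107864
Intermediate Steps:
(-20 + (10 - 4)*(b - 15))*(-556) = (-20 + (10 - 4)*(-14 - 15))*(-556) = (-20 + 6*(-29))*(-556) = (-20 - 174)*(-556) = -194*(-556) = 107864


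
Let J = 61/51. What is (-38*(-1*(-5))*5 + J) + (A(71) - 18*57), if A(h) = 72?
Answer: -97043/51 ≈ -1902.8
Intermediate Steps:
J = 61/51 (J = 61*(1/51) = 61/51 ≈ 1.1961)
(-38*(-1*(-5))*5 + J) + (A(71) - 18*57) = (-38*(-1*(-5))*5 + 61/51) + (72 - 18*57) = (-190*5 + 61/51) + (72 - 1026) = (-38*25 + 61/51) - 954 = (-950 + 61/51) - 954 = -48389/51 - 954 = -97043/51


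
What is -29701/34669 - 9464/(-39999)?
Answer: -859902883/1386725331 ≈ -0.62010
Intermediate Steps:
-29701/34669 - 9464/(-39999) = -29701*1/34669 - 9464*(-1/39999) = -29701/34669 + 9464/39999 = -859902883/1386725331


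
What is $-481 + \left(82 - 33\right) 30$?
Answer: $989$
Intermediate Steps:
$-481 + \left(82 - 33\right) 30 = -481 + 49 \cdot 30 = -481 + 1470 = 989$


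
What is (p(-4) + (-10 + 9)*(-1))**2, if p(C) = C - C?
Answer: 1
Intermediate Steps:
p(C) = 0
(p(-4) + (-10 + 9)*(-1))**2 = (0 + (-10 + 9)*(-1))**2 = (0 - 1*(-1))**2 = (0 + 1)**2 = 1**2 = 1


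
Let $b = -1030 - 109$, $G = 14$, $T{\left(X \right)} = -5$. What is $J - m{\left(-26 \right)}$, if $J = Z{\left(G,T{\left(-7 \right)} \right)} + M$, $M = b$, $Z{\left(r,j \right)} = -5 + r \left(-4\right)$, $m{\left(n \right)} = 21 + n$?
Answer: $-1195$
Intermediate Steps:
$Z{\left(r,j \right)} = -5 - 4 r$
$b = -1139$
$M = -1139$
$J = -1200$ ($J = \left(-5 - 56\right) - 1139 = -61 - 1139 = -1200$)
$J - m{\left(-26 \right)} = -1200 - \left(21 - 26\right) = -1200 - -5 = -1200 + 5 = -1195$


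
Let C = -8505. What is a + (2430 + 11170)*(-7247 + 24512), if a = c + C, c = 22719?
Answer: 234818214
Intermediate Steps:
a = 14214 (a = 22719 - 8505 = 14214)
a + (2430 + 11170)*(-7247 + 24512) = 14214 + (2430 + 11170)*(-7247 + 24512) = 14214 + 13600*17265 = 14214 + 234804000 = 234818214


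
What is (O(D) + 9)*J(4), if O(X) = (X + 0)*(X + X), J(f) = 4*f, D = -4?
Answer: 656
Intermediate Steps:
O(X) = 2*X² (O(X) = X*(2*X) = 2*X²)
(O(D) + 9)*J(4) = (2*(-4)² + 9)*(4*4) = (2*16 + 9)*16 = (32 + 9)*16 = 41*16 = 656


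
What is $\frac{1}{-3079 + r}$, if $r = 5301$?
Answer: $\frac{1}{2222} \approx 0.00045004$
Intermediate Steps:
$\frac{1}{-3079 + r} = \frac{1}{-3079 + 5301} = \frac{1}{2222}$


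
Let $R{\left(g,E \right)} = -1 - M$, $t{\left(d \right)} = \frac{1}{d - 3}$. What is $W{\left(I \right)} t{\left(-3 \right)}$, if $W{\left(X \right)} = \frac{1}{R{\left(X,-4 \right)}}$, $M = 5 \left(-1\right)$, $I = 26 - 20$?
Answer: $- \frac{1}{24} \approx -0.041667$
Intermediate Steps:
$I = 6$ ($I = 26 - 20 = 6$)
$M = -5$
$t{\left(d \right)} = \frac{1}{-3 + d}$
$R{\left(g,E \right)} = 4$ ($R{\left(g,E \right)} = -1 - -5 = -1 + 5 = 4$)
$W{\left(X \right)} = \frac{1}{4}$
$W{\left(I \right)} t{\left(-3 \right)} = \frac{1}{4 \left(-3 - 3\right)} = \frac{1}{4 \left(-6\right)} = \frac{1}{4} \left(- \frac{1}{6}\right) = - \frac{1}{24}$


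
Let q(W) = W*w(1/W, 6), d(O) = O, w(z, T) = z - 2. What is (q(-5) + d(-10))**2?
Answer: 1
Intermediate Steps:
w(z, T) = -2 + z
q(W) = W*(-2 + 1/W)
(q(-5) + d(-10))**2 = ((1 - 2*(-5)) - 10)**2 = ((1 + 10) - 10)**2 = (11 - 10)**2 = 1**2 = 1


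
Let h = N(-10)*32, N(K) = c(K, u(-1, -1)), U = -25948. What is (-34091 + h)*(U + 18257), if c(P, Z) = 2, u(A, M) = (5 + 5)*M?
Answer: 261701657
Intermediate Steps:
u(A, M) = 10*M
N(K) = 2
h = 64 (h = 2*32 = 64)
(-34091 + h)*(U + 18257) = (-34091 + 64)*(-25948 + 18257) = -34027*(-7691) = 261701657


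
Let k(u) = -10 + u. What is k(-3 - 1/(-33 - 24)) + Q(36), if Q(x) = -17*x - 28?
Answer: -37220/57 ≈ -652.98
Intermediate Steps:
Q(x) = -28 - 17*x
k(-3 - 1/(-33 - 24)) + Q(36) = (-10 + (-3 - 1/(-33 - 24))) + (-28 - 17*36) = (-10 + (-3 - 1/(-57))) + (-28 - 612) = (-10 + (-3 - 1*(-1/57))) - 640 = (-10 + (-3 + 1/57)) - 640 = (-10 - 170/57) - 640 = -740/57 - 640 = -37220/57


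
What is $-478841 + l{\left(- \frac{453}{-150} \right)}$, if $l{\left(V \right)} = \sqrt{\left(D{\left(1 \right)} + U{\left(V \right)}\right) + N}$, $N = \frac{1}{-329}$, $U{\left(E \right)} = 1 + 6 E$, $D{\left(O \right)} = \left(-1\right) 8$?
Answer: $-478841 + \frac{\sqrt{30082773}}{1645} \approx -4.7884 \cdot 10^{5}$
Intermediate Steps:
$D{\left(O \right)} = -8$
$N = - \frac{1}{329} \approx -0.0030395$
$l{\left(V \right)} = \sqrt{- \frac{2304}{329} + 6 V}$ ($l{\left(V \right)} = \sqrt{\left(-8 + \left(1 + 6 V\right)\right) - \frac{1}{329}} = \sqrt{\left(-7 + 6 V\right) - \frac{1}{329}} = \sqrt{- \frac{2304}{329} + 6 V}$)
$-478841 + l{\left(- \frac{453}{-150} \right)} = -478841 + \frac{\sqrt{-758016 + 649446 \left(- \frac{453}{-150}\right)}}{329} = -478841 + \frac{\sqrt{-758016 + 649446 \left(\left(-453\right) \left(- \frac{1}{150}\right)\right)}}{329} = -478841 + \frac{\sqrt{-758016 + 649446 \cdot \frac{151}{50}}}{329} = -478841 + \frac{\sqrt{-758016 + \frac{49033173}{25}}}{329} = -478841 + \frac{\sqrt{\frac{30082773}{25}}}{329} = -478841 + \frac{\frac{1}{5} \sqrt{30082773}}{329} = -478841 + \frac{\sqrt{30082773}}{1645}$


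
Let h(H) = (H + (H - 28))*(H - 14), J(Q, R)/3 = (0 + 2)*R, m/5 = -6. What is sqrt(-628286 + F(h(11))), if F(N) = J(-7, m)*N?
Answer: I*sqrt(631526) ≈ 794.69*I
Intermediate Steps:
m = -30 (m = 5*(-6) = -30)
J(Q, R) = 6*R (J(Q, R) = 3*((0 + 2)*R) = 3*(2*R) = 6*R)
h(H) = (-28 + 2*H)*(-14 + H) (h(H) = (H + (-28 + H))*(-14 + H) = (-28 + 2*H)*(-14 + H))
F(N) = -180*N (F(N) = (6*(-30))*N = -180*N)
sqrt(-628286 + F(h(11))) = sqrt(-628286 - 180*(392 - 56*11 + 2*11**2)) = sqrt(-628286 - 180*(392 - 616 + 2*121)) = sqrt(-628286 - 180*(392 - 616 + 242)) = sqrt(-628286 - 180*18) = sqrt(-628286 - 3240) = sqrt(-631526) = I*sqrt(631526)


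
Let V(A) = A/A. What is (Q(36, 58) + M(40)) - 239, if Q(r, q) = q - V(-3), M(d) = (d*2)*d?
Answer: 3018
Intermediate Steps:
V(A) = 1
M(d) = 2*d² (M(d) = (2*d)*d = 2*d²)
Q(r, q) = -1 + q (Q(r, q) = q - 1*1 = q - 1 = -1 + q)
(Q(36, 58) + M(40)) - 239 = ((-1 + 58) + 2*40²) - 239 = (57 + 2*1600) - 239 = (57 + 3200) - 239 = 3257 - 239 = 3018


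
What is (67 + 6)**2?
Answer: 5329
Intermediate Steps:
(67 + 6)**2 = 73**2 = 5329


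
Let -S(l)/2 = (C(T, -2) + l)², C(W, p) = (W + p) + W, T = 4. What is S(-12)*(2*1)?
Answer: -144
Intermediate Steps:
C(W, p) = p + 2*W
S(l) = -2*(6 + l)² (S(l) = -2*((-2 + 2*4) + l)² = -2*((-2 + 8) + l)² = -2*(6 + l)²)
S(-12)*(2*1) = (-2*(6 - 12)²)*(2*1) = -2*(-6)²*2 = -2*36*2 = -72*2 = -144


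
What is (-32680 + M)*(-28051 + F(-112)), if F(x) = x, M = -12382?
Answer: 1269081106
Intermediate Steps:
(-32680 + M)*(-28051 + F(-112)) = (-32680 - 12382)*(-28051 - 112) = -45062*(-28163) = 1269081106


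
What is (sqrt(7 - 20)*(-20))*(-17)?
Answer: 340*I*sqrt(13) ≈ 1225.9*I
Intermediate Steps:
(sqrt(7 - 20)*(-20))*(-17) = (sqrt(-13)*(-20))*(-17) = ((I*sqrt(13))*(-20))*(-17) = -20*I*sqrt(13)*(-17) = 340*I*sqrt(13)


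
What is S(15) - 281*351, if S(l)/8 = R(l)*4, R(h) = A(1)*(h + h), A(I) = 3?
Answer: -95751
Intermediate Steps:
R(h) = 6*h (R(h) = 3*(h + h) = 3*(2*h) = 6*h)
S(l) = 192*l (S(l) = 8*((6*l)*4) = 8*(24*l) = 192*l)
S(15) - 281*351 = 192*15 - 281*351 = 2880 - 98631 = -95751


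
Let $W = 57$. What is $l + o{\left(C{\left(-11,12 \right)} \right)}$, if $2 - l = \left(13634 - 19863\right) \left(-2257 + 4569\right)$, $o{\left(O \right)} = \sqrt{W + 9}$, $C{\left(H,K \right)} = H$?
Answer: $14401450 + \sqrt{66} \approx 1.4401 \cdot 10^{7}$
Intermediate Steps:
$o{\left(O \right)} = \sqrt{66}$ ($o{\left(O \right)} = \sqrt{57 + 9} = \sqrt{66}$)
$l = 14401450$ ($l = 2 - \left(13634 - 19863\right) \left(-2257 + 4569\right) = 2 - \left(-6229\right) 2312 = 2 - -14401448 = 2 + 14401448 = 14401450$)
$l + o{\left(C{\left(-11,12 \right)} \right)} = 14401450 + \sqrt{66}$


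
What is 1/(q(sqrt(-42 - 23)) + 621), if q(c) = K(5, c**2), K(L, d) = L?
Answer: 1/626 ≈ 0.0015974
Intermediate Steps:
q(c) = 5
1/(q(sqrt(-42 - 23)) + 621) = 1/(5 + 621) = 1/626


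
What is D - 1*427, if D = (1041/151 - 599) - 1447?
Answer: -372382/151 ≈ -2466.1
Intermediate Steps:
D = -307905/151 (D = (1041*(1/151) - 599) - 1447 = (1041/151 - 599) - 1447 = -89408/151 - 1447 = -307905/151 ≈ -2039.1)
D - 1*427 = -307905/151 - 1*427 = -307905/151 - 427 = -372382/151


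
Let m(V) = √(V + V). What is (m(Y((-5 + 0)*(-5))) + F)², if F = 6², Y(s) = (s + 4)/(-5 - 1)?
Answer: (108 + I*√87)²/9 ≈ 1286.3 + 223.86*I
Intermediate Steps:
Y(s) = -⅔ - s/6 (Y(s) = (4 + s)/(-6) = (4 + s)*(-⅙) = -⅔ - s/6)
m(V) = √2*√V (m(V) = √(2*V) = √2*√V)
F = 36
(m(Y((-5 + 0)*(-5))) + F)² = (√2*√(-⅔ - (-5 + 0)*(-5)/6) + 36)² = (√2*√(-⅔ - (-5)*(-5)/6) + 36)² = (√2*√(-⅔ - ⅙*25) + 36)² = (√2*√(-⅔ - 25/6) + 36)² = (√2*√(-29/6) + 36)² = (√2*(I*√174/6) + 36)² = (I*√87/3 + 36)² = (36 + I*√87/3)²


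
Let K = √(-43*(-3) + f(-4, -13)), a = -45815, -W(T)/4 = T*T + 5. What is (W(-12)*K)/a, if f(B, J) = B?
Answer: 596*√5/9163 ≈ 0.14544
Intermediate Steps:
W(T) = -20 - 4*T² (W(T) = -4*(T*T + 5) = -4*(T² + 5) = -4*(5 + T²) = -20 - 4*T²)
K = 5*√5 (K = √(-43*(-3) - 4) = √(129 - 4) = √125 = 5*√5 ≈ 11.180)
(W(-12)*K)/a = ((-20 - 4*(-12)²)*(5*√5))/(-45815) = ((-20 - 4*144)*(5*√5))*(-1/45815) = ((-20 - 576)*(5*√5))*(-1/45815) = -2980*√5*(-1/45815) = 596*√5/9163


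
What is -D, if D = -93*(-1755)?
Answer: -163215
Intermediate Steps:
D = 163215
-D = -1*163215 = -163215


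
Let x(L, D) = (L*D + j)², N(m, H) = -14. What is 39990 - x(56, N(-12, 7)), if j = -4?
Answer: -580954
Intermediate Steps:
x(L, D) = (-4 + D*L)² (x(L, D) = (L*D - 4)² = (D*L - 4)² = (-4 + D*L)²)
39990 - x(56, N(-12, 7)) = 39990 - (-4 - 14*56)² = 39990 - (-4 - 784)² = 39990 - 1*(-788)² = 39990 - 1*620944 = 39990 - 620944 = -580954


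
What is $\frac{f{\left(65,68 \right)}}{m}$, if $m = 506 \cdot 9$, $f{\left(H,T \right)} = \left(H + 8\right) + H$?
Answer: $\frac{1}{33} \approx 0.030303$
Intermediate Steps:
$f{\left(H,T \right)} = 8 + 2 H$ ($f{\left(H,T \right)} = \left(8 + H\right) + H = 8 + 2 H$)
$m = 4554$
$\frac{f{\left(65,68 \right)}}{m} = \frac{8 + 2 \cdot 65}{4554} = \left(8 + 130\right) \frac{1}{4554} = 138 \cdot \frac{1}{4554} = \frac{1}{33}$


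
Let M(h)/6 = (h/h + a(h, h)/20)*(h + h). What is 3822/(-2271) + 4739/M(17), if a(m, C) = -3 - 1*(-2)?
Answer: 16702609/733533 ≈ 22.770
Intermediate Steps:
a(m, C) = -1 (a(m, C) = -3 + 2 = -1)
M(h) = 57*h/5 (M(h) = 6*((h/h - 1/20)*(h + h)) = 6*((1 - 1*1/20)*(2*h)) = 6*((1 - 1/20)*(2*h)) = 6*(19*(2*h)/20) = 6*(19*h/10) = 57*h/5)
3822/(-2271) + 4739/M(17) = 3822/(-2271) + 4739/(((57/5)*17)) = 3822*(-1/2271) + 4739/(969/5) = -1274/757 + 4739*(5/969) = -1274/757 + 23695/969 = 16702609/733533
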